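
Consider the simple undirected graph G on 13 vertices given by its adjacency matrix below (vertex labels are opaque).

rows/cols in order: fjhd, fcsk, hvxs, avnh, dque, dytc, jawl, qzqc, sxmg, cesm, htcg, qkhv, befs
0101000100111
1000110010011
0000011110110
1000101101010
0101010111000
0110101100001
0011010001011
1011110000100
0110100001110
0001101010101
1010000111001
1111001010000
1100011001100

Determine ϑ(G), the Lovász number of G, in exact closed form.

sqrt(13)

N(qzqc) = {fjhd, hvxs, avnh, dque, dytc, htcg}, |N(qzqc)| = 6.
Vertex avnh has 6 neighbors: fjhd, dque, jawl, qzqc, cesm, qkhv.
Vertex hvxs has 6 neighbors: dytc, jawl, qzqc, sxmg, htcg, qkhv.
Vertex sxmg has 6 neighbors: fcsk, hvxs, dque, cesm, htcg, qkhv.
6-regular, N=13; strongly regular (13,6,2,3).
spec(A) ≈ [6.0, 1.30278, -2.30278] (distinct, 5 d.p.).
Lovász (edge-transitive): ϑ = −13·(-sqrt(13)/2 - 1/2)/((6)−(-sqrt(13)/2 - 1/2)) = sqrt(13).
Numerically 3.605551.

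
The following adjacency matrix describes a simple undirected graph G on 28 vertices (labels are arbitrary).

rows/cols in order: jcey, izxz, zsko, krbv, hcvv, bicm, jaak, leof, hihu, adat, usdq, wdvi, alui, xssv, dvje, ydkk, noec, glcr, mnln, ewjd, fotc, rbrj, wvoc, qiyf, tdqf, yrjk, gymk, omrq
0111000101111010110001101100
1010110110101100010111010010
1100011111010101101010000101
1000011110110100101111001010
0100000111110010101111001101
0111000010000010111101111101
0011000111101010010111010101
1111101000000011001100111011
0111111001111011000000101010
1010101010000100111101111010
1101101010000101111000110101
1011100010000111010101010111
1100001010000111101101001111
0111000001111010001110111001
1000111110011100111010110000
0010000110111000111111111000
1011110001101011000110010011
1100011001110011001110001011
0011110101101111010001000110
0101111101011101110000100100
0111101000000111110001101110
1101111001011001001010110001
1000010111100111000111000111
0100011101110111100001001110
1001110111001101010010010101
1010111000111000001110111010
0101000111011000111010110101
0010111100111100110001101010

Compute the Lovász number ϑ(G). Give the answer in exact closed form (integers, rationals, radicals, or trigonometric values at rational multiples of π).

7

deg(izxz) = 15; N(izxz) = {jcey, zsko, hcvv, bicm, leof, hihu, usdq, alui, xssv, glcr, ewjd, fotc, rbrj, qiyf, gymk}.
Vertex yrjk has 15 neighbors: jcey, zsko, hcvv, bicm, jaak, usdq, wdvi, alui, mnln, ewjd, fotc, wvoc, qiyf, tdqf, gymk.
N(zsko) = {jcey, izxz, bicm, jaak, leof, hihu, adat, wdvi, xssv, ydkk, noec, mnln, fotc, yrjk, omrq}, |N(zsko)| = 15.
N(dvje) = {jcey, hcvv, bicm, jaak, leof, hihu, wdvi, alui, xssv, noec, glcr, mnln, fotc, wvoc, qiyf}, |N(dvje)| = 15.
G on 28 vertices is 15-regular; Kneser K(8,2) on C(8,2)=28 vertices.
spec(A) ≈ [15.0, 1.0, -5.0] (distinct, 4 d.p.).
λ_max=15, λ_min=-5; ϑ = −28·λ_min/(λ_max−λ_min) = 7.
= 7.00000000… (decimal).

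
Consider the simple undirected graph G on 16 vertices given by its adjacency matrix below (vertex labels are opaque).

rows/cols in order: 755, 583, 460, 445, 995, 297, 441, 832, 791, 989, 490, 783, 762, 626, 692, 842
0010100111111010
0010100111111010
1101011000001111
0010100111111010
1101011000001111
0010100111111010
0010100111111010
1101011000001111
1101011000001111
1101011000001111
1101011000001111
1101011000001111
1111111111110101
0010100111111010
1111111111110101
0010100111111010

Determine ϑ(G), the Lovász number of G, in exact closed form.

N(762) = {755, 583, 460, 445, 995, 297, 441, 832, 791, 989, 490, 783, 626, 842}, |N(762)| = 14.
Vertex 791 has 9 neighbors: 755, 583, 445, 297, 441, 762, 626, 692, 842.
Vertex 490 has 9 neighbors: 755, 583, 445, 297, 441, 762, 626, 692, 842.
N(842) = {460, 995, 832, 791, 989, 490, 783, 762, 692}, |N(842)| = 9.
G = K_{7,7,2}: α = 7 = χ(Ḡ), so ϑ = 7.
≈ 7.0000000 (to 7 d.p.).
Check 7 ≤ 7 ≤ 7: collapsed.

7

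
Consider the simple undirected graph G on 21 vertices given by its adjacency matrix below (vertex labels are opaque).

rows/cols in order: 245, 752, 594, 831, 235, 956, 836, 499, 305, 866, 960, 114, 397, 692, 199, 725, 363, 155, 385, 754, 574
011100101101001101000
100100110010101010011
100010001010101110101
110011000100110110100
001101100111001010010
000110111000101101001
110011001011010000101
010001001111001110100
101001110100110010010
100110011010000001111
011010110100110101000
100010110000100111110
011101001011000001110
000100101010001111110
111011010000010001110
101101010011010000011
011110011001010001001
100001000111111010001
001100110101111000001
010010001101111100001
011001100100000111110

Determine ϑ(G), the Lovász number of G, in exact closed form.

6

N(956) = {831, 235, 836, 499, 305, 397, 199, 725, 155, 574}, |N(956)| = 10.
N(594) = {245, 235, 305, 960, 397, 199, 725, 363, 385, 574}, |N(594)| = 10.
deg(305) = 10; N(305) = {245, 594, 956, 836, 499, 866, 397, 692, 363, 754}.
Vertex 574 has 10 neighbors: 752, 594, 956, 836, 866, 725, 363, 155, 385, 754.
deg(v) = 10 for all v (|V|=21); Kneser-type, 2-subsets of [7].
Distinct eigenvalues (to 5 d.p.): [10.0, 1.0, -4.0].
λ_max=10, λ_min=-4; ϑ = −21·λ_min/(λ_max−λ_min) = 6.
Numerically 6.0000.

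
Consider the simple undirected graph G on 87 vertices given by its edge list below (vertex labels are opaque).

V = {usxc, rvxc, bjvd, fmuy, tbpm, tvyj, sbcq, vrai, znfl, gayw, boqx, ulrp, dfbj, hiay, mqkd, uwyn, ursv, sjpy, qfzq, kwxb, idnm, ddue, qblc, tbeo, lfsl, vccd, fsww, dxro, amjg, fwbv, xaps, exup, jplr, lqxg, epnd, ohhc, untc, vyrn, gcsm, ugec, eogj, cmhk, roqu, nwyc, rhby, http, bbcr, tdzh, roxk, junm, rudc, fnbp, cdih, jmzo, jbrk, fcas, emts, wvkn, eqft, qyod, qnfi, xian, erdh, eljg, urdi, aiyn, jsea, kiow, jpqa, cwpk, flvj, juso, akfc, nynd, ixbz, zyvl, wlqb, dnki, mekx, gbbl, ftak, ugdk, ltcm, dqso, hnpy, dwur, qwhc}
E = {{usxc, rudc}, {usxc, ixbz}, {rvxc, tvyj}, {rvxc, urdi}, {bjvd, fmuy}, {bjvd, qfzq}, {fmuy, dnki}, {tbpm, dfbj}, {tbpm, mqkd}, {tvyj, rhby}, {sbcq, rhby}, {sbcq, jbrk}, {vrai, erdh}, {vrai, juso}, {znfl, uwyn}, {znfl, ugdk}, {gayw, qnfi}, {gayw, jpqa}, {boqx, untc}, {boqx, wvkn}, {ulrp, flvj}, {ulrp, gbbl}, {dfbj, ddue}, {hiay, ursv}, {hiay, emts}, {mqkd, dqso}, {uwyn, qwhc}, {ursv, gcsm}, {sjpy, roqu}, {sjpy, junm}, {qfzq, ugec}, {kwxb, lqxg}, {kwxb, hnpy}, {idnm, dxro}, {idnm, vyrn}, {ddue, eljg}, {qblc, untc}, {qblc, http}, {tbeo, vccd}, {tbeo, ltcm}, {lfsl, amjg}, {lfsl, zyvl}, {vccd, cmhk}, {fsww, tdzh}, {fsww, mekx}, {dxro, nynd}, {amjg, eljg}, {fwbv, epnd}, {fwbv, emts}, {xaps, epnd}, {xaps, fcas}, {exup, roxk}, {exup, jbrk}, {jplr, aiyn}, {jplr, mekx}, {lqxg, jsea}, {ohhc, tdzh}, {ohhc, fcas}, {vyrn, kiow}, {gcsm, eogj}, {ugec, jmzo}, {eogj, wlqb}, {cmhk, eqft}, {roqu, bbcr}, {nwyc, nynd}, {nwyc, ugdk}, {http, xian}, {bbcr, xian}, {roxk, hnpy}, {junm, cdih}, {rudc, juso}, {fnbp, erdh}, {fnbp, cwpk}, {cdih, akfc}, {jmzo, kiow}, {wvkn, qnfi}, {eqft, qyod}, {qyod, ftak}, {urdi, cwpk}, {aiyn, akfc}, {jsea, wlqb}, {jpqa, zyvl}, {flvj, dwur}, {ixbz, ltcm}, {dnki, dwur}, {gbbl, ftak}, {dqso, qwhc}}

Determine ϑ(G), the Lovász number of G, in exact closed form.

N(fwbv) = {epnd, emts}, |N(fwbv)| = 2.
Vertex jpqa has 2 neighbors: gayw, zyvl.
Vertex flvj has 2 neighbors: ulrp, dwur.
Vertex tbeo has 2 neighbors: vccd, ltcm.
2-regular, N=87; connected 2-regular on 87 ⇒ C_{87}.
spec(A) ≈ [2.0, 1.99479, 1.97917, 1.95324, 1.91713, 1.87102, 1.81515, 1.74982, 1.67537, 1.59219, 1.5007, 1.40139, 1.29477, 1.18141, 1.06188, 0.93682, 0.80687, 0.67272, 0.53506, 0.39461, 0.2521, 0.10828, -0.03611, -0.18031, -0.32356, -0.46513, -0.60428, -0.74028, -0.87241, -1.0, -1.12237, -1.2389, -1.34896, -1.45199, -1.54745, -1.63484, -1.71371, -1.78365, -1.84429, -1.89531, -1.93645, -1.96749, -1.98828, -1.9987] (distinct, 5 d.p.).
With N=87: ϑ(G) = 87·(-(-1)*2*cos(pi/87))/(2−(-2*cos(pi/87))) = 87*cos(pi/87)/(cos(pi/87) + 1).
Numerically 43.485816.
Check 43 ≤ 87*cos(pi/87)/(cos(pi/87) + 1) ≤ 44: both strict.

87*cos(pi/87)/(cos(pi/87) + 1)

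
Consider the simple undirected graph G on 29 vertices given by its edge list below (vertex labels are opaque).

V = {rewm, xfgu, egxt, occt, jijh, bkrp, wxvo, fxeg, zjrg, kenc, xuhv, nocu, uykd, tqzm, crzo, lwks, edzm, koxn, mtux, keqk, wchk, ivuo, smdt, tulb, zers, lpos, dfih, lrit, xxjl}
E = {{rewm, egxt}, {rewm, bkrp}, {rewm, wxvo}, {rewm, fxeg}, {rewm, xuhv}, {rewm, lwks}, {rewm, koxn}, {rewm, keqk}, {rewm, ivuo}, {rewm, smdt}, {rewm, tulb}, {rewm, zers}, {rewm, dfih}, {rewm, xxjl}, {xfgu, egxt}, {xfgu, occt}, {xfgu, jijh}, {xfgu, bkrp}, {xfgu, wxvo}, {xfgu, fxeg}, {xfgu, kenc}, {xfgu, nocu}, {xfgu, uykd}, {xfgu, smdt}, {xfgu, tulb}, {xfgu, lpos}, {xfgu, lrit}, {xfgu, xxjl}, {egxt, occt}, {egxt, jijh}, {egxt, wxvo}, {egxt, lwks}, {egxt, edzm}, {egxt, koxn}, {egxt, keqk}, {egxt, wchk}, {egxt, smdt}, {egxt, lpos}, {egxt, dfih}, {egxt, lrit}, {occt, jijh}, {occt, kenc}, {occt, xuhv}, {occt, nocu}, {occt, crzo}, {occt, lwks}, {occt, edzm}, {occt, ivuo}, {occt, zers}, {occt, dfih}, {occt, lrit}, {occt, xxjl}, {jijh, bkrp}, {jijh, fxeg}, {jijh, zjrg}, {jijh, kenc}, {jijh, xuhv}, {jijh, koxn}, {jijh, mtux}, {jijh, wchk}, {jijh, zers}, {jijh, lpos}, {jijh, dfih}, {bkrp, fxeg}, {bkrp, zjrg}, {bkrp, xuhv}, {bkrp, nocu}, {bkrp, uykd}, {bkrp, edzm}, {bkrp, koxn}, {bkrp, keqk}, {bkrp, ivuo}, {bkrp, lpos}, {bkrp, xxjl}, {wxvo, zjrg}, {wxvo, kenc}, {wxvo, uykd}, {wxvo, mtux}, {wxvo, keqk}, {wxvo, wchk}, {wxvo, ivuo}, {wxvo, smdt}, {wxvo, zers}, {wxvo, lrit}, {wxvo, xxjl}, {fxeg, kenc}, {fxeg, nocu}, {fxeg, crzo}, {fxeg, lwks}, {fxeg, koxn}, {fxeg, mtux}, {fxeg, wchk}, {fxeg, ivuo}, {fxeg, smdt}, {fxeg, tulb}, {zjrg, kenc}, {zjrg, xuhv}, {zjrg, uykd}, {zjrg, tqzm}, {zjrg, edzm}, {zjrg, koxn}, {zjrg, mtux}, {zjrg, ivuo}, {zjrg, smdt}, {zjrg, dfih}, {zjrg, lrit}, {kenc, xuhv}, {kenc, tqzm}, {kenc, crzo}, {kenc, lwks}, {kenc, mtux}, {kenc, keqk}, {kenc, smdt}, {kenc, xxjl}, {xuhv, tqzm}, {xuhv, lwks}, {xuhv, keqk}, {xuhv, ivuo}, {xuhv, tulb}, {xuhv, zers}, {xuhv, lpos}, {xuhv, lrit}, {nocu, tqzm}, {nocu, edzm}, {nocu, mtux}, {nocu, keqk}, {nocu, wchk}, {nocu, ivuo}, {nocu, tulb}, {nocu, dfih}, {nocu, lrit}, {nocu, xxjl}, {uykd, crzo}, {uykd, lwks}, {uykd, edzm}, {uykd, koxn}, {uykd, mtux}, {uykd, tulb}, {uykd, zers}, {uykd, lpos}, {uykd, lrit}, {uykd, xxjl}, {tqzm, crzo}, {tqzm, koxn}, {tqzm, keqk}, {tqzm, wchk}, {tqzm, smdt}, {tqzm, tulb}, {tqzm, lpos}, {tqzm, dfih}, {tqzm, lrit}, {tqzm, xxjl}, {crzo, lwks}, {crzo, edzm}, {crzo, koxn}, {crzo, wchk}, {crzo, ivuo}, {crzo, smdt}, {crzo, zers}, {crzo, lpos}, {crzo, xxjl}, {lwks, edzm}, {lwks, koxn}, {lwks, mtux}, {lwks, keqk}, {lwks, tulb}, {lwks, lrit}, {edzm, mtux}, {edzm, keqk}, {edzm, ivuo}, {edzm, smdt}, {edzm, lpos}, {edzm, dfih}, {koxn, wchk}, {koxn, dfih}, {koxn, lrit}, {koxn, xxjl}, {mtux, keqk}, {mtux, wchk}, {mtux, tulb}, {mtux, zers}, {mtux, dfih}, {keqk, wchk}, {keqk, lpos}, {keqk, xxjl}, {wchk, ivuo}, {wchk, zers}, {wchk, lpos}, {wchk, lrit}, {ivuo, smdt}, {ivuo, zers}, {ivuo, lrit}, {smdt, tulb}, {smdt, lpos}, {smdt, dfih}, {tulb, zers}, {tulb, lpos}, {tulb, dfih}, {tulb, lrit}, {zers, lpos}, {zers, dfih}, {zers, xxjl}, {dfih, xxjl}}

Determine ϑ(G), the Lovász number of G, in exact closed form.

deg(kenc) = 14; N(kenc) = {xfgu, occt, jijh, wxvo, fxeg, zjrg, xuhv, tqzm, crzo, lwks, mtux, keqk, smdt, xxjl}.
deg(lpos) = 14; N(lpos) = {xfgu, egxt, jijh, bkrp, xuhv, uykd, tqzm, crzo, edzm, keqk, wchk, smdt, tulb, zers}.
deg(bkrp) = 14; N(bkrp) = {rewm, xfgu, jijh, fxeg, zjrg, xuhv, nocu, uykd, edzm, koxn, keqk, ivuo, lpos, xxjl}.
deg(rewm) = 14; N(rewm) = {egxt, bkrp, wxvo, fxeg, xuhv, lwks, koxn, keqk, ivuo, smdt, tulb, zers, dfih, xxjl}.
deg(v) = 14 for all v (|V|=29); Paley(29): SR with (k,λ,μ)=(14,6,7).
A has 3 distinct eigenvalues ≈ [14.0, 2.19258, -3.19258].
ϑ = −N·λ_min/(λ_max−λ_min) = −29·(-sqrt(29)/2 - 1/2)/(14−(-sqrt(29)/2 - 1/2)) = sqrt(29).
= 5.38516481… (decimal).

sqrt(29)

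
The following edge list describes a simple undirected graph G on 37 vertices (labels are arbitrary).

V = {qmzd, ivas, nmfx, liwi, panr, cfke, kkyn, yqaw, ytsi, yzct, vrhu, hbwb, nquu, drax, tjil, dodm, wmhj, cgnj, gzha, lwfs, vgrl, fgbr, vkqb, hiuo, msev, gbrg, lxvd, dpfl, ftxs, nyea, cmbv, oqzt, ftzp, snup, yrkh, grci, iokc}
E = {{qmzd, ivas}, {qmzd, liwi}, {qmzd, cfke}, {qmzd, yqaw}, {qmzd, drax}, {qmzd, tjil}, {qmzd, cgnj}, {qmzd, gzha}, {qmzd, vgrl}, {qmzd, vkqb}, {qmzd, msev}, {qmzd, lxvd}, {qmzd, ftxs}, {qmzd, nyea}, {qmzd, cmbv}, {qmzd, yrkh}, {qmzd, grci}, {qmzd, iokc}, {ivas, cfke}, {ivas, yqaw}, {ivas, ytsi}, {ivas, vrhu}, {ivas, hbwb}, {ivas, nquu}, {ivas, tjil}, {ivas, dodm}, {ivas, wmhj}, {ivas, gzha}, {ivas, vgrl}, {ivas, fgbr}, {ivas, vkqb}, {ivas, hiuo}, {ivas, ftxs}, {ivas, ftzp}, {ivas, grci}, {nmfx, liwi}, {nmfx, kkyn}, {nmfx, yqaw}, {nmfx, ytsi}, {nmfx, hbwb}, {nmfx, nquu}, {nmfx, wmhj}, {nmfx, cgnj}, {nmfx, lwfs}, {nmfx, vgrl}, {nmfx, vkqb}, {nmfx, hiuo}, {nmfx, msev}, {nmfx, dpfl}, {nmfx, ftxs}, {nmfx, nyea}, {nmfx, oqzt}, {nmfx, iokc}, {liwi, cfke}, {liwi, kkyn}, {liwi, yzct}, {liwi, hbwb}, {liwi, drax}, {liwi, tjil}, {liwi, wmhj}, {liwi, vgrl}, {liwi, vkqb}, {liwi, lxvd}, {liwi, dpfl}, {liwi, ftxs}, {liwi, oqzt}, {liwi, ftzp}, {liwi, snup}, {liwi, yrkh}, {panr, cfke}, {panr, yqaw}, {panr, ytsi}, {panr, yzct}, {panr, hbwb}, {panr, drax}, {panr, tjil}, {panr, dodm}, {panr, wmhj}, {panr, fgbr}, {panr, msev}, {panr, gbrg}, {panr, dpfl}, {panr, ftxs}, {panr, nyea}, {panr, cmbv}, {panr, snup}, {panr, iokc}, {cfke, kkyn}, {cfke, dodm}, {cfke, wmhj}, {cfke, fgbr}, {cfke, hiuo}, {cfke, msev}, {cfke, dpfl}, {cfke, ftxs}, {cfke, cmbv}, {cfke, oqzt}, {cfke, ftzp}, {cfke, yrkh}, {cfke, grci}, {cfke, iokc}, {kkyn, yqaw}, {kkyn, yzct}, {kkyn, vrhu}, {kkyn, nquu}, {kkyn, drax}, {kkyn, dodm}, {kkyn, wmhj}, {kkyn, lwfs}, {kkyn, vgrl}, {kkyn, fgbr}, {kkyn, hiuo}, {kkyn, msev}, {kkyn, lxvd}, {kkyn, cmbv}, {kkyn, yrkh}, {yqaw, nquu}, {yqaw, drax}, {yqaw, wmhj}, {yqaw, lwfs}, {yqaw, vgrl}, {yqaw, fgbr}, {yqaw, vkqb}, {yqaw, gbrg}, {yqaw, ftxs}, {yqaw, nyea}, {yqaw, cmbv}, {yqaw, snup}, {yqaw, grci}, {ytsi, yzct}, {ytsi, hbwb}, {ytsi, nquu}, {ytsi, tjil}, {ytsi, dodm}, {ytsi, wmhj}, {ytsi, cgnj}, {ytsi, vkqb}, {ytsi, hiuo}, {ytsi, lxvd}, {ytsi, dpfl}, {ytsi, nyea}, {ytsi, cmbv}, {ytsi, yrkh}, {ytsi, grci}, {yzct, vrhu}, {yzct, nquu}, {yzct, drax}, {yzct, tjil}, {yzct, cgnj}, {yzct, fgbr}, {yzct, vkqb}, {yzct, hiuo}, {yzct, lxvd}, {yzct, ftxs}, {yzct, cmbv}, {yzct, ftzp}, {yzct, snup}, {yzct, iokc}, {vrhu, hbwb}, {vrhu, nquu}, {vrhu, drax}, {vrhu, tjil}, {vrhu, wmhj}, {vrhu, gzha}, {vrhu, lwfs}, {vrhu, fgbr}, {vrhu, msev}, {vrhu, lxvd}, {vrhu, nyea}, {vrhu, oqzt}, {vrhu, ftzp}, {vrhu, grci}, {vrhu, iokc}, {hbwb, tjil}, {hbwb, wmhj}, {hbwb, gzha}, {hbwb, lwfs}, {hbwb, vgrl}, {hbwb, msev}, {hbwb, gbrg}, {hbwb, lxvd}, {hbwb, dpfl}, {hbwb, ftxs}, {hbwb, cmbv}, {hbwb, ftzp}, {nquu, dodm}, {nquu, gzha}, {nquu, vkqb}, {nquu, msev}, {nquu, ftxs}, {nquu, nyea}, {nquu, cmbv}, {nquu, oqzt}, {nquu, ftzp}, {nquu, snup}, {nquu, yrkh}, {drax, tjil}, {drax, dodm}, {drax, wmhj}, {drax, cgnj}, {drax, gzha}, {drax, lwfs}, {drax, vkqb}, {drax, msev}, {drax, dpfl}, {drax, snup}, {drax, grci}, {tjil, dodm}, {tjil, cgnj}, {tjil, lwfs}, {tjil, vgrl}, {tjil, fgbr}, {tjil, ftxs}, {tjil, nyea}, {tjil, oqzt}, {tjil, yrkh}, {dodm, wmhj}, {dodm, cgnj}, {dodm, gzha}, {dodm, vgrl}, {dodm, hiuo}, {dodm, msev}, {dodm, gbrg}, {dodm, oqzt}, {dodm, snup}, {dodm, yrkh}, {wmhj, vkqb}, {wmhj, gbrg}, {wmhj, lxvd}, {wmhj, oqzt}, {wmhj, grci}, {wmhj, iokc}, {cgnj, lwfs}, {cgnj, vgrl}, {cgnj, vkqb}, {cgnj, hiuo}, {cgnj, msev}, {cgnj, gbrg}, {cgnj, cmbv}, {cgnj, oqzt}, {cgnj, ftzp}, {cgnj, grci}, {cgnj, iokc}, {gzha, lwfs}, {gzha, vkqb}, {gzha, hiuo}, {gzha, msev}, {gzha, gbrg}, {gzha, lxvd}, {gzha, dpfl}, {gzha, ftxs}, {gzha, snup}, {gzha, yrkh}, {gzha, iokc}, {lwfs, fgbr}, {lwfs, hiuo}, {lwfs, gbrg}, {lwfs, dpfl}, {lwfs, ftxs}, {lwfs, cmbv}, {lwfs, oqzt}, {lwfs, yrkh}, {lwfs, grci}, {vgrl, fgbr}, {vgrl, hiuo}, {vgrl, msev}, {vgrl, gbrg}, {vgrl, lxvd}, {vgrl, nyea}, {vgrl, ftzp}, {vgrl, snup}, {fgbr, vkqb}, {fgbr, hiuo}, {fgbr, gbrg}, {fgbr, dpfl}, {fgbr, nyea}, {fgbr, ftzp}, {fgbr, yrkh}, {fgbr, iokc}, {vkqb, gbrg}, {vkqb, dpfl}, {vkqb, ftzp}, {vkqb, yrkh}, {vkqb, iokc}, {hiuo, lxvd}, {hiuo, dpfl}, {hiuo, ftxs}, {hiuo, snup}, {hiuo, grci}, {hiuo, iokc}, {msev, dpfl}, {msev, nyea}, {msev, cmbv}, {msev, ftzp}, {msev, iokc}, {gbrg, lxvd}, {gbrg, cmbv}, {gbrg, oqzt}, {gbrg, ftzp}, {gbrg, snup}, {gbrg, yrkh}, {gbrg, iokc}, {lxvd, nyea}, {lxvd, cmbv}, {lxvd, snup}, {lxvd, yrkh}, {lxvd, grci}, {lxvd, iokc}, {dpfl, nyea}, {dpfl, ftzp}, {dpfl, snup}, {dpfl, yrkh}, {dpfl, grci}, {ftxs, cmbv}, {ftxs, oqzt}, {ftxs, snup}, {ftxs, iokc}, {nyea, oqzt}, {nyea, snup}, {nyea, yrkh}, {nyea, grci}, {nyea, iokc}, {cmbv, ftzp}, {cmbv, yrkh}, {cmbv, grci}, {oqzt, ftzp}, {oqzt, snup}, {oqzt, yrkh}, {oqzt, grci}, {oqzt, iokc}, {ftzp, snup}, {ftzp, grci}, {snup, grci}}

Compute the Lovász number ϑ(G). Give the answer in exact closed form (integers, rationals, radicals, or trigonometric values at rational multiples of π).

N(panr) = {cfke, yqaw, ytsi, yzct, hbwb, drax, tjil, dodm, wmhj, fgbr, msev, gbrg, dpfl, ftxs, nyea, cmbv, snup, iokc}, |N(panr)| = 18.
deg(fgbr) = 18; N(fgbr) = {ivas, panr, cfke, kkyn, yqaw, yzct, vrhu, tjil, lwfs, vgrl, vkqb, hiuo, gbrg, dpfl, nyea, ftzp, yrkh, iokc}.
deg(gzha) = 18; N(gzha) = {qmzd, ivas, vrhu, hbwb, nquu, drax, dodm, lwfs, vkqb, hiuo, msev, gbrg, lxvd, dpfl, ftxs, snup, yrkh, iokc}.
Vertex cgnj has 18 neighbors: qmzd, nmfx, ytsi, yzct, drax, tjil, dodm, lwfs, vgrl, vkqb, hiuo, msev, gbrg, cmbv, oqzt, ftzp, grci, iokc.
18-regular, N=37; Paley(37): SR with (k,λ,μ)=(18,8,9).
Distinct eigenvalues (to 4 d.p.): [18.0, 2.5414, -3.5414].
Lovász: ϑ = −37(-sqrt(37)/2 - 1/2)/(18+-(-sqrt(37)/2 - 1/2)) = sqrt(37).
ϑ(G) ≈ 6.082762530.

sqrt(37)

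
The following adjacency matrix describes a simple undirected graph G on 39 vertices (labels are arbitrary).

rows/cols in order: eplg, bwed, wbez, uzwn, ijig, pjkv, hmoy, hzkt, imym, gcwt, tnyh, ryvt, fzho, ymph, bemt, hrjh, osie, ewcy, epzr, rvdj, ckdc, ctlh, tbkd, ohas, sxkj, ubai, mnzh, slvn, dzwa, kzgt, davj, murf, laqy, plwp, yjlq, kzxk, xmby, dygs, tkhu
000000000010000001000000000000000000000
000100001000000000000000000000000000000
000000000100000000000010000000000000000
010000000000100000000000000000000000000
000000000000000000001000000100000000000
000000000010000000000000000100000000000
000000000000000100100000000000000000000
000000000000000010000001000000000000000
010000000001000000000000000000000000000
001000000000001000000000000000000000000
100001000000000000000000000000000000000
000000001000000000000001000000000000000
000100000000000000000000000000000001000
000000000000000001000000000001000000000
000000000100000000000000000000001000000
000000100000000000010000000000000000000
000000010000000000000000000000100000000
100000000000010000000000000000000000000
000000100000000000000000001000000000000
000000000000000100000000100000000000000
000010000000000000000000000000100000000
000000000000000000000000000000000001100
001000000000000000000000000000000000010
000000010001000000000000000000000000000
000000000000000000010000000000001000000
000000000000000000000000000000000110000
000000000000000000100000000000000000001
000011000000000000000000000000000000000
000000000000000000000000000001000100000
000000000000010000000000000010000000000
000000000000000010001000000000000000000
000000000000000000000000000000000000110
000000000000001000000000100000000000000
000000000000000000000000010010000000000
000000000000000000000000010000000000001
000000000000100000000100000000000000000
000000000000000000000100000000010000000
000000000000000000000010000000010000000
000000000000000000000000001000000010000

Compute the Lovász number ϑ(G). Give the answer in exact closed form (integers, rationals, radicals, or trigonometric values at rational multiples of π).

39*cos(pi/39)/(cos(pi/39) + 1)

N(ewcy) = {eplg, ymph}, |N(ewcy)| = 2.
deg(tbkd) = 2; N(tbkd) = {wbez, dygs}.
N(mnzh) = {epzr, tkhu}, |N(mnzh)| = 2.
Vertex fzho has 2 neighbors: uzwn, kzxk.
Regular of degree 2 on 39 vertices: connected 2-regular on 39 ⇒ C_{39}.
A has 20 distinct eigenvalues ≈ [2.0, 1.9741, 1.89707, 1.77091, 1.59889, 1.38545, 1.13613, 0.85739, 0.55643, 0.24107, -0.08053, -0.40005, -0.70921, -1.0, -1.26489, -1.49702, -1.69038, -1.83996, -1.94188, -1.99351].
−39·(-2*cos(pi/39)) / ((2)−(-2*cos(pi/39))) = 39*cos(pi/39)/(cos(pi/39) + 1) = ϑ(G).
= 19.468332… (decimal).
Sandwich: α(G)=19 ≤ ϑ(G)=39*cos(pi/39)/(cos(pi/39) + 1) ≤ χ(Ḡ)=20 (both strict).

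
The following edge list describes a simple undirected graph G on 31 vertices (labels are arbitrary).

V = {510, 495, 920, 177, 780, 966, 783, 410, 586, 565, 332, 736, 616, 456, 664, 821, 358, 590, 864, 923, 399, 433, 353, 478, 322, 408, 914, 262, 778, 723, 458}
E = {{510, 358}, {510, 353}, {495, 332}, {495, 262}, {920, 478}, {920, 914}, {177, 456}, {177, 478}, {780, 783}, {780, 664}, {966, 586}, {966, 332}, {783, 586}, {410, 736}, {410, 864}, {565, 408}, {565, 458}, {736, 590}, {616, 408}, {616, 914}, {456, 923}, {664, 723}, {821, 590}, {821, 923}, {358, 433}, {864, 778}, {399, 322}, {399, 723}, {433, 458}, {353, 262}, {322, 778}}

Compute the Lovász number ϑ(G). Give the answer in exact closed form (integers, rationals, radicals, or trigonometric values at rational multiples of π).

deg(783) = 2; N(783) = {780, 586}.
Vertex 177 has 2 neighbors: 456, 478.
Vertex 353 has 2 neighbors: 510, 262.
deg(920) = 2; N(920) = {478, 914}.
deg(v) = 2 for all v (|V|=31); the odd cycle C_{31}.
The 16 distinct eigenvalues: [2.0, 1.95906, 1.83792, 1.64153, 1.37793, 1.05793, 0.69461, 0.30286, -0.1013, -0.50131, -0.88079, -1.22421, -1.51752, -1.74869, -1.90828, -1.98974].
Lovász: ϑ = −31(-2*cos(pi/31))/(2+-(-1)*2*cos(pi/31)) = 31*cos(pi/31)/(cos(pi/31) + 1).
≈ 15.460134989 (to 9 d.p.).
Check 15 ≤ 31*cos(pi/31)/(cos(pi/31) + 1) ≤ 16: both strict.

31*cos(pi/31)/(cos(pi/31) + 1)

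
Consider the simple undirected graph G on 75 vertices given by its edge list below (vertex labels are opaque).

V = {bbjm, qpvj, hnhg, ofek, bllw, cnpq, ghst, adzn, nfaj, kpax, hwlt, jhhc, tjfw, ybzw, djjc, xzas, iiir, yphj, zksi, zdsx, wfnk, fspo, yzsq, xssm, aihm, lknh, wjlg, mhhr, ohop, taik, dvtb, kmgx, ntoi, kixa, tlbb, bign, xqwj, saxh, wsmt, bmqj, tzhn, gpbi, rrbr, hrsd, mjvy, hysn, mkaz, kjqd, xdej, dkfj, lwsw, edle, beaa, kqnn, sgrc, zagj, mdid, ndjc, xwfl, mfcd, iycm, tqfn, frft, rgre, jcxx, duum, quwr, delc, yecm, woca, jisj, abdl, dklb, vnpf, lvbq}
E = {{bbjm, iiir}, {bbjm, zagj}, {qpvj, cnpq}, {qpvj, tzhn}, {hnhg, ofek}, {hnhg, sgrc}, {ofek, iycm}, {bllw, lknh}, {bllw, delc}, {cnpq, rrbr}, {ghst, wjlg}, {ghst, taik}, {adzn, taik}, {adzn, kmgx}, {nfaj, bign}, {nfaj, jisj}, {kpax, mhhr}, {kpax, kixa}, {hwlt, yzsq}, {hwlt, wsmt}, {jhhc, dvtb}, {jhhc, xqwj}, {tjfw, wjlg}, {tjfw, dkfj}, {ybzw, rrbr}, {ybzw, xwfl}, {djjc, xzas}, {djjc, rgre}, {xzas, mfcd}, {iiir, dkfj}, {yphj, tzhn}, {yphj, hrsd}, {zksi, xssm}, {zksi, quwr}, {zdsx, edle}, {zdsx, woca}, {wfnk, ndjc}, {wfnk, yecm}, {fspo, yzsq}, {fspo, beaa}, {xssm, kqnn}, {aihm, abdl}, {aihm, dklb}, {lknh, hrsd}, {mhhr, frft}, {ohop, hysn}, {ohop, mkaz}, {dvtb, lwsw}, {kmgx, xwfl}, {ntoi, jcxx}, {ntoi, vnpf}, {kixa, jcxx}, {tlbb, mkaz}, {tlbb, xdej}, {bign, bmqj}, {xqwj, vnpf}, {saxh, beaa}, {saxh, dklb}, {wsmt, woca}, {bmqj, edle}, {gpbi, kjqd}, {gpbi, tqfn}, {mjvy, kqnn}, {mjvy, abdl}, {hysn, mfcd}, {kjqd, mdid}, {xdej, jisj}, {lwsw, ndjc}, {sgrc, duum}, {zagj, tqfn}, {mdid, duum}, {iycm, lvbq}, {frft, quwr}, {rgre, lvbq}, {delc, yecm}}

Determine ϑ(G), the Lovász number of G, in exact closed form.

75*cos(pi/75)/(cos(pi/75) + 1)

deg(xqwj) = 2; N(xqwj) = {jhhc, vnpf}.
N(duum) = {sgrc, mdid}, |N(duum)| = 2.
deg(xssm) = 2; N(xssm) = {zksi, kqnn}.
deg(kqnn) = 2; N(kqnn) = {xssm, mjvy}.
G on 75 vertices is 2-regular; a single 75-cycle (edge-transitive).
spec(A) ≈ [2.0, 1.99299, 1.97199, 1.93717, 1.88875, 1.82709, 1.75261, 1.66584, 1.56739, 1.45794, 1.33826, 1.2092, 1.07165, 0.92659, 0.77503, 0.61803, 0.4567, 0.29217, 0.12558, -0.04188, -0.20906, -0.37476, -0.53784, -0.69714, -0.85156, -1.0, -1.14143, -1.27485, -1.39933, -1.51399, -1.61803, -1.71073, -1.79142, -1.85955, -1.91464, -1.9563, -1.98423, -1.99825] (distinct, 5 d.p.).
λ_max=2, λ_min=-2*cos(pi/75); ϑ = −75·λ_min/(λ_max−λ_min) = 75*cos(pi/75)/(cos(pi/75) + 1).
≈ 37.483546 (to 6 d.p.).
Sandwich: α(G)=37 ≤ ϑ(G)=75*cos(pi/75)/(cos(pi/75) + 1) ≤ χ(Ḡ)=38 (both strict).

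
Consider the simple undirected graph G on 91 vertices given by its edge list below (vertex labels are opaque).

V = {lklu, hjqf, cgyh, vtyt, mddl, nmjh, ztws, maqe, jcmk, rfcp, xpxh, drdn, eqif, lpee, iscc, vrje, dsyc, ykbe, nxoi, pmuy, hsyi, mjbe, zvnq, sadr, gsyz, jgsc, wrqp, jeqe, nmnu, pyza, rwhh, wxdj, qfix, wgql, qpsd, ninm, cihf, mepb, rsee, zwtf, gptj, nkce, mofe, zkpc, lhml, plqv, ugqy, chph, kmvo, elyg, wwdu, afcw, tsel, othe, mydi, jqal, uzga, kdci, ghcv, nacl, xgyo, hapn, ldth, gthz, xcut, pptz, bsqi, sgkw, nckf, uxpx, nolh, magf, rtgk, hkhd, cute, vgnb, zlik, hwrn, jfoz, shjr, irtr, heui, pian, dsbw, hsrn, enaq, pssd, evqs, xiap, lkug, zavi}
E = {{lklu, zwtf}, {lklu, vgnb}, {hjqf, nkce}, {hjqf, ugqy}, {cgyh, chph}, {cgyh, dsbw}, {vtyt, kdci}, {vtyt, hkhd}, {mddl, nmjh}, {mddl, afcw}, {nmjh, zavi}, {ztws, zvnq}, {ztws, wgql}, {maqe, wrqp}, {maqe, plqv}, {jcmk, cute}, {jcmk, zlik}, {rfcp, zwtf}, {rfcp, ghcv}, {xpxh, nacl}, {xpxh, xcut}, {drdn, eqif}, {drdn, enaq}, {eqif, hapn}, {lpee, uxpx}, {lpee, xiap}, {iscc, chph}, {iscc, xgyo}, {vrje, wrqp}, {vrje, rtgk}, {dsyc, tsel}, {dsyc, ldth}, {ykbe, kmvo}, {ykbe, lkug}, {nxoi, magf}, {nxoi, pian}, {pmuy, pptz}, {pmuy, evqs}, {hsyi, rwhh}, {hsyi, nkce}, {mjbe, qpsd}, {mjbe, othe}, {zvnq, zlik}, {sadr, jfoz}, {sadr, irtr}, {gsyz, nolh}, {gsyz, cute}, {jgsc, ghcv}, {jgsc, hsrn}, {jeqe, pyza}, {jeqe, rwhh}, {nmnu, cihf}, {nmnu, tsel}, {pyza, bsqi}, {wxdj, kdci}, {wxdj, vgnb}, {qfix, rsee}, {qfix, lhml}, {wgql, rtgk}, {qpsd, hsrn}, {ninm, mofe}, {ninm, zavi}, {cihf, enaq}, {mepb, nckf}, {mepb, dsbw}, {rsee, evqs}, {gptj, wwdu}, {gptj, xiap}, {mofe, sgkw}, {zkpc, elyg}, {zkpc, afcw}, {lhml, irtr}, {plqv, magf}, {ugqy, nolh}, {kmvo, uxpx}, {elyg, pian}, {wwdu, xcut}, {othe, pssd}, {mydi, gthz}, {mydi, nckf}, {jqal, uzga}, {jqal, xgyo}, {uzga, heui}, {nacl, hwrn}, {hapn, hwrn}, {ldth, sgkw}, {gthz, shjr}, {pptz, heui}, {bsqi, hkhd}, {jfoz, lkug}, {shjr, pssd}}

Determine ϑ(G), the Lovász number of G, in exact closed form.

91*cos(pi/91)/(cos(pi/91) + 1)

N(hjqf) = {nkce, ugqy}, |N(hjqf)| = 2.
Vertex pyza has 2 neighbors: jeqe, bsqi.
deg(gthz) = 2; N(gthz) = {mydi, shjr}.
Vertex wrqp has 2 neighbors: maqe, vrje.
Every vertex has degree 2 (N=91); a single 91-cycle (edge-transitive).
Distinct eigenvalues (to 4 d.p.): [2.0, 1.9952, 1.981, 1.9572, 1.9242, 1.882, 1.8308, 1.7709, 1.7026, 1.6261, 1.5419, 1.4504, 1.3519, 1.247, 1.1361, 1.0199, 0.8987, 0.7733, 0.6442, 0.5121, 0.3775, 0.2411, 0.1035, -0.0345, -0.1724, -0.3095, -0.445, -0.5785, -0.7092, -0.8365, -0.9599, -1.0786, -1.1923, -1.3002, -1.402, -1.497, -1.585, -1.6653, -1.7378, -1.8019, -1.8575, -1.9042, -1.9419, -1.9703, -1.9893, -1.9988].
With N=91: ϑ(G) = 91·(-(-1)*2*cos(pi/91))/(2−(-2*cos(pi/91))) = 91*cos(pi/91)/(cos(pi/91) + 1).
Numerically 45.48644.
Lovász sandwich 45 ≤ 91*cos(pi/91)/(cos(pi/91) + 1) ≤ 46: both strict.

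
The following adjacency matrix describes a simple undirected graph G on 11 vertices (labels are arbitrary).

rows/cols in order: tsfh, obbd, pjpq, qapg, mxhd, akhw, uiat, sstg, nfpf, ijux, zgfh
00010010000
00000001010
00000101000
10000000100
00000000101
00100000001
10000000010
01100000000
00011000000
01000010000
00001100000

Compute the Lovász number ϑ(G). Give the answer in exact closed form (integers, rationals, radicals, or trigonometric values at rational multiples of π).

Vertex obbd has 2 neighbors: sstg, ijux.
deg(uiat) = 2; N(uiat) = {tsfh, ijux}.
deg(zgfh) = 2; N(zgfh) = {mxhd, akhw}.
deg(ijux) = 2; N(ijux) = {obbd, uiat}.
Regular of degree 2 on 11 vertices: a single 11-cycle (edge-transitive).
The 6 distinct eigenvalues: [2.0, 1.6825, 0.8308, -0.2846, -1.3097, -1.919].
ϑ = −N·λ_min/(λ_max−λ_min) = −11·(-2*cos(pi/11))/(2−(-2*cos(pi/11))) = 11*cos(pi/11)/(cos(pi/11) + 1).
ϑ(G) ≈ 5.38630291.
5 ≤ 11*cos(pi/11)/(cos(pi/11) + 1) ≤ 6: both strict.

11*cos(pi/11)/(cos(pi/11) + 1)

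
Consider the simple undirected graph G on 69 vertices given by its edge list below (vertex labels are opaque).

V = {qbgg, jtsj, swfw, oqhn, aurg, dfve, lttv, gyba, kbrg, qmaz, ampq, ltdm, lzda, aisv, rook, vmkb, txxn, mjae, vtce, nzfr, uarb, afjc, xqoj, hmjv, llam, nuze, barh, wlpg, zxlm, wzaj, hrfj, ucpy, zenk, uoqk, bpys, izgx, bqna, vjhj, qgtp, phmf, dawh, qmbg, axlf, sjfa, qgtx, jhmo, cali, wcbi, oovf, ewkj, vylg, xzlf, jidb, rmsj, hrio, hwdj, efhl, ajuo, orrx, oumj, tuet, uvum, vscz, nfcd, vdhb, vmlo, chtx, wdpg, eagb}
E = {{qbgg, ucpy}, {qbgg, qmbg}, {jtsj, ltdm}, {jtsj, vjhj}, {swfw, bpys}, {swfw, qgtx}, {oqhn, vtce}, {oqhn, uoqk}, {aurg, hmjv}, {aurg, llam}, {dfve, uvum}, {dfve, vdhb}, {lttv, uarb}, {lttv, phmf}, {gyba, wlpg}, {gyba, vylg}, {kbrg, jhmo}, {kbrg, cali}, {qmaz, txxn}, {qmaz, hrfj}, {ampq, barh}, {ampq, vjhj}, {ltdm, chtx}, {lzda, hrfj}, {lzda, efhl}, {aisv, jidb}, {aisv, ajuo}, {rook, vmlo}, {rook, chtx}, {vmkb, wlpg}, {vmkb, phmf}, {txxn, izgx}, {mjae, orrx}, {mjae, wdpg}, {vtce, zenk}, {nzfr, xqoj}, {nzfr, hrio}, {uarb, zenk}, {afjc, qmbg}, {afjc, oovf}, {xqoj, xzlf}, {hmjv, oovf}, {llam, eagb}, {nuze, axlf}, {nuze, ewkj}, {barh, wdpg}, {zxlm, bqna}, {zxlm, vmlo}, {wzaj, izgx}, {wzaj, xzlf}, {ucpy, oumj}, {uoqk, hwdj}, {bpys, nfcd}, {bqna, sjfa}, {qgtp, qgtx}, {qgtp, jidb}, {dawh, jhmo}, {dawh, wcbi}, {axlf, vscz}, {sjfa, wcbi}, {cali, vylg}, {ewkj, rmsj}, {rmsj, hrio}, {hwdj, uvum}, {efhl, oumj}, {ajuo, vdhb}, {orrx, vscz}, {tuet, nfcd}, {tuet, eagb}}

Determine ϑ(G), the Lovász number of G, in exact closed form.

N(zenk) = {vtce, uarb}, |N(zenk)| = 2.
N(aurg) = {hmjv, llam}, |N(aurg)| = 2.
N(rook) = {vmlo, chtx}, |N(rook)| = 2.
deg(wcbi) = 2; N(wcbi) = {dawh, sjfa}.
2-regular, N=69; this is C_{69}, the 69-cycle.
A has 35 distinct eigenvalues ≈ [2.0, 1.99171, 1.96692, 1.92583, 1.86879, 1.79626, 1.70884, 1.60726, 1.49237, 1.36511, 1.22653, 1.0778, 0.92013, 0.75484, 0.58329, 0.40691, 0.22716, 0.04553, -0.13648, -0.31737, -0.49562, -0.66976, -0.83835, -1.0, -1.15336, -1.29716, -1.43022, -1.55142, -1.65977, -1.75437, -1.83442, -1.89928, -1.9484, -1.98137, -1.99793].
−69·(-2*cos(pi/69)) / ((2)−(-2*cos(pi/69))) = 69*cos(pi/69)/(cos(pi/69) + 1) = ϑ(G).
Numerically 34.482114.
Lovász sandwich 34 ≤ 69*cos(pi/69)/(cos(pi/69) + 1) ≤ 35: both strict.

69*cos(pi/69)/(cos(pi/69) + 1)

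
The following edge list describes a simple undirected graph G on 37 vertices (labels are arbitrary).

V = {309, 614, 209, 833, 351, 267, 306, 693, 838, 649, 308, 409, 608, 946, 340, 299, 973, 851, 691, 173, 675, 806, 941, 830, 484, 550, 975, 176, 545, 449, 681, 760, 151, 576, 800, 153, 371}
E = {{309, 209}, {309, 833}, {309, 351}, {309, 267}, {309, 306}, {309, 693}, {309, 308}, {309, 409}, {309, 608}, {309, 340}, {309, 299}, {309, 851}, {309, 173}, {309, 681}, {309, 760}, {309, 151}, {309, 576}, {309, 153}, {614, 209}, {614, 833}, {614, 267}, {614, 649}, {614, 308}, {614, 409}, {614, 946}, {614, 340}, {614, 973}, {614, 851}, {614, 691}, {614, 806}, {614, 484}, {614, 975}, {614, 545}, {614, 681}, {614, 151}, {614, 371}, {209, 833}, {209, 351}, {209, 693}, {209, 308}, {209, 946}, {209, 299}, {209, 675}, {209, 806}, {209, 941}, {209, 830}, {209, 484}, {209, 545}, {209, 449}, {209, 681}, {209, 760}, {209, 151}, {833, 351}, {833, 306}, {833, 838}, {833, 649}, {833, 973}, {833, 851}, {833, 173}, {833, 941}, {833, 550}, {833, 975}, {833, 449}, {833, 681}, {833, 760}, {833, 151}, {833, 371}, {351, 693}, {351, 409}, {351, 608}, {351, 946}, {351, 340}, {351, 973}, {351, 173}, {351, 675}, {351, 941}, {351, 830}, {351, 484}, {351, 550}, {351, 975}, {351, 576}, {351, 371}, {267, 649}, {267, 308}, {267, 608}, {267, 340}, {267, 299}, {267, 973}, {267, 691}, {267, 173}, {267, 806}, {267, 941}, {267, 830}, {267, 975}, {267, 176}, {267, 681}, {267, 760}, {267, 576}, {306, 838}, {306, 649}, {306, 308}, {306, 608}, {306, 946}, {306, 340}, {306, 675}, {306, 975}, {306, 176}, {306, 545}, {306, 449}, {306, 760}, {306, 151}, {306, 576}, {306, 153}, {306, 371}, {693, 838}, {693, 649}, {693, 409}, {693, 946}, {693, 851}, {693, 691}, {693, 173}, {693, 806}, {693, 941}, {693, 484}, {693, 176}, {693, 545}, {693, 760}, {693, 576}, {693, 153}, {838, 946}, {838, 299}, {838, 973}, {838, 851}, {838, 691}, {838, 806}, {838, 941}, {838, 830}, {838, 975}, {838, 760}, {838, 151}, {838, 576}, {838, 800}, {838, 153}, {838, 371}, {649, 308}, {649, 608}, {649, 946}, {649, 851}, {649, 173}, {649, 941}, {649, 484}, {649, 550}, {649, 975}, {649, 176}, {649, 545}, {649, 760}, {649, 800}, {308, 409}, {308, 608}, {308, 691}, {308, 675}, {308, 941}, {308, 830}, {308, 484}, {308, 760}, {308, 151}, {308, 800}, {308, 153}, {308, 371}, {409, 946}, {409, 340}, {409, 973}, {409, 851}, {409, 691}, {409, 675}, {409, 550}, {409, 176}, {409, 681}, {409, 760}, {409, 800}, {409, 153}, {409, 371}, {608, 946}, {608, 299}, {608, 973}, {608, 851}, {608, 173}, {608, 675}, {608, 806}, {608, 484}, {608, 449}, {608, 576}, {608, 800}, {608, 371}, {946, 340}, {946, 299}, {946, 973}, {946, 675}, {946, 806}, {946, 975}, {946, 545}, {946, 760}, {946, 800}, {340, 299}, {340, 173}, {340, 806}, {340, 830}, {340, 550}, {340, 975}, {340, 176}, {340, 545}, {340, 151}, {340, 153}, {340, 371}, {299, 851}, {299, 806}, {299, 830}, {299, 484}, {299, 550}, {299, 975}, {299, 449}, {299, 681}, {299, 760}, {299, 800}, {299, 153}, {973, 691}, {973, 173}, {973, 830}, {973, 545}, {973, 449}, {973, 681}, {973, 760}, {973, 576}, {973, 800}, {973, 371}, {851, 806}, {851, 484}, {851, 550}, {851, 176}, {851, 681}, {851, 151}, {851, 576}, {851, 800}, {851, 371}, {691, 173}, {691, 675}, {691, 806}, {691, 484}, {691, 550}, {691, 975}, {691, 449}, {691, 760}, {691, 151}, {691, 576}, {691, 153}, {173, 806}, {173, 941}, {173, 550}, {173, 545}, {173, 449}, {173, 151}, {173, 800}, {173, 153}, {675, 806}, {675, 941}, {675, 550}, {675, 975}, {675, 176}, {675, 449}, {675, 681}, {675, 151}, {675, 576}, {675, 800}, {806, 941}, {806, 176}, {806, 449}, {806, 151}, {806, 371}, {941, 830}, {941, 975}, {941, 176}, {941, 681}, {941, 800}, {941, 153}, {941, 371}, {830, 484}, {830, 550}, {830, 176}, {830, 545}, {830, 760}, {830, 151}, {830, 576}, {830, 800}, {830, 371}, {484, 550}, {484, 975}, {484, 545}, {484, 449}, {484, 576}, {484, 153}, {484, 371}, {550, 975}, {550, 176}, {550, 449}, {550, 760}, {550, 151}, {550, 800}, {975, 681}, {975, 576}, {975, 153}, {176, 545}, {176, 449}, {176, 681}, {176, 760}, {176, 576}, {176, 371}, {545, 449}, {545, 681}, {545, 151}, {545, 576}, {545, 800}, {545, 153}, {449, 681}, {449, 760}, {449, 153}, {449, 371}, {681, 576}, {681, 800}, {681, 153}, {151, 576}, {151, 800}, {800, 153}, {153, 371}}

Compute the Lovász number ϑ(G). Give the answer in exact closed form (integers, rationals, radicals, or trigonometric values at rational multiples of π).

sqrt(37)

N(340) = {309, 614, 351, 267, 306, 409, 946, 299, 173, 806, 830, 550, 975, 176, 545, 151, 153, 371}, |N(340)| = 18.
N(267) = {309, 614, 649, 308, 608, 340, 299, 973, 691, 173, 806, 941, 830, 975, 176, 681, 760, 576}, |N(267)| = 18.
N(691) = {614, 267, 693, 838, 308, 409, 973, 173, 675, 806, 484, 550, 975, 449, 760, 151, 576, 153}, |N(691)| = 18.
Vertex 681 has 18 neighbors: 309, 614, 209, 833, 267, 409, 299, 973, 851, 675, 941, 975, 176, 545, 449, 576, 800, 153.
Regular of degree 18 on 37 vertices: SR(37,18,8,9) — a Paley graph.
Distinct eigenvalues (to 4 d.p.): [18.0, 2.5414, -3.5414].
Lovász: ϑ = −37(-sqrt(37)/2 - 1/2)/(18+-(-sqrt(37)/2 - 1/2)) = sqrt(37).
ϑ(G) ≈ 6.0827625.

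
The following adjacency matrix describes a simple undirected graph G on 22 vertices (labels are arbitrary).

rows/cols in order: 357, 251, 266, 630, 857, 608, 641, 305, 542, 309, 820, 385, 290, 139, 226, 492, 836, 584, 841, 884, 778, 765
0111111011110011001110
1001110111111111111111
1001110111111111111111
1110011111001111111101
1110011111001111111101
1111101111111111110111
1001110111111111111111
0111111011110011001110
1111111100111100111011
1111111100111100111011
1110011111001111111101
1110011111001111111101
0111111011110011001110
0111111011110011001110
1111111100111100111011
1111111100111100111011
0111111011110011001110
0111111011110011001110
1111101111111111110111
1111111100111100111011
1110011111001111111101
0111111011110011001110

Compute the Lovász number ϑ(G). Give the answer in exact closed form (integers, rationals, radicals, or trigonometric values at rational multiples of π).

7

N(820) = {357, 251, 266, 608, 641, 305, 542, 309, 290, 139, 226, 492, 836, 584, 841, 884, 765}, |N(820)| = 17.
Vertex 584 has 15 neighbors: 251, 266, 630, 857, 608, 641, 542, 309, 820, 385, 226, 492, 841, 884, 778.
Vertex 305 has 15 neighbors: 251, 266, 630, 857, 608, 641, 542, 309, 820, 385, 226, 492, 841, 884, 778.
N(266) = {357, 630, 857, 608, 305, 542, 309, 820, 385, 290, 139, 226, 492, 836, 584, 841, 884, 778, 765}, |N(266)| = 19.
G = K_{7,5,5,3,2}: α = 7 = χ(Ḡ), so ϑ = 7.
ϑ(G) ≈ 7.0000000.
Sandwich: α(G)=7 ≤ ϑ(G)=7 ≤ χ(Ḡ)=7 (collapsed).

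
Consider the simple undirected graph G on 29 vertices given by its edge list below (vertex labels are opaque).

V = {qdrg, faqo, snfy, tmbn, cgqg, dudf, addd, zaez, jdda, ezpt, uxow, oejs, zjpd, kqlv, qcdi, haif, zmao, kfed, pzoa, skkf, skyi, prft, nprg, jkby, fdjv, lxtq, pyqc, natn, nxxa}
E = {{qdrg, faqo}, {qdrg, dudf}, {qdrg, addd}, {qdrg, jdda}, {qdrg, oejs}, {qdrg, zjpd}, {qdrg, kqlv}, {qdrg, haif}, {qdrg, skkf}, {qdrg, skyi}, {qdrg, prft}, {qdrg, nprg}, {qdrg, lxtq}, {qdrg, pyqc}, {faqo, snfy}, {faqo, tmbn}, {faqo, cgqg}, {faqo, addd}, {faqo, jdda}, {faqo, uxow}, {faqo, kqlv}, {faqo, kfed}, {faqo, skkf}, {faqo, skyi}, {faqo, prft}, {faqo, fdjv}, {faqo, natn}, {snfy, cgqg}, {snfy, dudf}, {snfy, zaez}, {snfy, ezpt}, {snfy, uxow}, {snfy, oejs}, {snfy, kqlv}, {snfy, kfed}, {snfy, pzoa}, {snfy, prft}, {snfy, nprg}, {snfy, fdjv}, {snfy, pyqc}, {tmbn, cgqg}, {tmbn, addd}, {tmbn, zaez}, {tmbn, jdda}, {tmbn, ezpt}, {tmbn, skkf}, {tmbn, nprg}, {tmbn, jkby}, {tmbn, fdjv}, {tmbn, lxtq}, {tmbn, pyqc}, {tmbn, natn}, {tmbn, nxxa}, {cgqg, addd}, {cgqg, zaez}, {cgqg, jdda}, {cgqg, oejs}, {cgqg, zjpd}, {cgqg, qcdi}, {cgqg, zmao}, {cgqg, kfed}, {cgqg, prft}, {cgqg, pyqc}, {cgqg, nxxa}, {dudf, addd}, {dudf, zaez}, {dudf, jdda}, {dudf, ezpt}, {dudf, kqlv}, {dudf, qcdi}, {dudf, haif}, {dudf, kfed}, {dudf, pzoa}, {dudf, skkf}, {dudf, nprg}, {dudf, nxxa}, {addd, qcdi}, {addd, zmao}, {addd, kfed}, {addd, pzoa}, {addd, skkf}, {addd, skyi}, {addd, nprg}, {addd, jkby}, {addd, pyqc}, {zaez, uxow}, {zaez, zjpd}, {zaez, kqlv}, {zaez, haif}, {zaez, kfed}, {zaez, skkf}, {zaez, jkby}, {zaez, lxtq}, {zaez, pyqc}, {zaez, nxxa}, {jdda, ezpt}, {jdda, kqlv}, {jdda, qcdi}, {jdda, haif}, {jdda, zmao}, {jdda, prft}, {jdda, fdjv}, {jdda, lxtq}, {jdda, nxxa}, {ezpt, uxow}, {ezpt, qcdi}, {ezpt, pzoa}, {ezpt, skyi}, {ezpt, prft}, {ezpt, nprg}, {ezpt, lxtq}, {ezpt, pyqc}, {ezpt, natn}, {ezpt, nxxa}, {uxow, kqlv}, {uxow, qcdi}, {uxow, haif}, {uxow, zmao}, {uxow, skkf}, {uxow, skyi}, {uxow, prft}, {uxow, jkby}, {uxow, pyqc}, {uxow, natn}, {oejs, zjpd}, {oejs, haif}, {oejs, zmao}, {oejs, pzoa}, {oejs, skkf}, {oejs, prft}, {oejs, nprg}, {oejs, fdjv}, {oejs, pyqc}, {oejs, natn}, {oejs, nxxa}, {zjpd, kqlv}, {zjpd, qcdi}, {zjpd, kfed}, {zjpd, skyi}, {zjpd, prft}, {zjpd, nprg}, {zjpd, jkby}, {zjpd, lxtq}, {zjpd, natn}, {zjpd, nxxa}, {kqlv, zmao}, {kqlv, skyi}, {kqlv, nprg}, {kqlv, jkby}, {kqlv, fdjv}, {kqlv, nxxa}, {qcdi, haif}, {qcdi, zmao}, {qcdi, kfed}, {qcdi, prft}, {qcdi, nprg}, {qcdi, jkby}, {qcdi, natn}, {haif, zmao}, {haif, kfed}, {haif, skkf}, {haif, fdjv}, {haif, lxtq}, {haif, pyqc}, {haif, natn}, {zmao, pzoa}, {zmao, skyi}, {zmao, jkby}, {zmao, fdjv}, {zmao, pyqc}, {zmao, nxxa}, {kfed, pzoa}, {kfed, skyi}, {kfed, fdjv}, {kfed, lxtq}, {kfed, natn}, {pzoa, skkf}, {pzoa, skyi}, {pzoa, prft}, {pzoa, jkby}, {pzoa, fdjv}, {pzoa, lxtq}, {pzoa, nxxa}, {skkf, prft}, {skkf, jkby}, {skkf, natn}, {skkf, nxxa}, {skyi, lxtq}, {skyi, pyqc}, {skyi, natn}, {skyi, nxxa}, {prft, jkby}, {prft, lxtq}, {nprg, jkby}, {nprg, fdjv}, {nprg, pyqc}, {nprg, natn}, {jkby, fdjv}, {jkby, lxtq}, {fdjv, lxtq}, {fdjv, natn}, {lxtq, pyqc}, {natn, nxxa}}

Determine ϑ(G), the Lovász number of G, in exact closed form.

Vertex qdrg has 14 neighbors: faqo, dudf, addd, jdda, oejs, zjpd, kqlv, haif, skkf, skyi, prft, nprg, lxtq, pyqc.
N(qcdi) = {cgqg, dudf, addd, jdda, ezpt, uxow, zjpd, haif, zmao, kfed, prft, nprg, jkby, natn}, |N(qcdi)| = 14.
Vertex zmao has 14 neighbors: cgqg, addd, jdda, uxow, oejs, kqlv, qcdi, haif, pzoa, skyi, jkby, fdjv, pyqc, nxxa.
Vertex faqo has 14 neighbors: qdrg, snfy, tmbn, cgqg, addd, jdda, uxow, kqlv, kfed, skkf, skyi, prft, fdjv, natn.
Regular of degree 14 on 29 vertices: strongly regular (29,14,6,7).
Distinct eigenvalues (to 3 d.p.): [14.0, 2.193, -3.193].
ϑ = −N·λ_min/(λ_max−λ_min) = −29·(-sqrt(29)/2 - 1/2)/(14−(-sqrt(29)/2 - 1/2)) = sqrt(29).
= 5.3852… (decimal).

sqrt(29)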